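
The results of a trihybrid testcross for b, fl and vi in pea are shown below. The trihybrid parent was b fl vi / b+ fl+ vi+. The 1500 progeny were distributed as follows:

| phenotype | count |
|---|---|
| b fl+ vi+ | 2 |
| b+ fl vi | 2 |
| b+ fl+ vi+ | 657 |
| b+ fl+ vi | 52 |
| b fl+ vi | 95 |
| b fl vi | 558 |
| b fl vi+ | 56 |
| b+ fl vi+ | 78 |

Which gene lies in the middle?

b

The two rarest classes, b+ fl vi and b fl+ vi+, are the double crossovers. Comparing them with the parentals, only the b allele has switched, so b is the middle locus and the order is vi – b – fl.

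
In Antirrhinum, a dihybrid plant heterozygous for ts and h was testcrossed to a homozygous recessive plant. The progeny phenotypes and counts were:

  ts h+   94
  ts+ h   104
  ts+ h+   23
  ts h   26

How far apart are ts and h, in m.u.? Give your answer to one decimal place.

The two most frequent classes, ts+ h (104) and ts h+ (94), are the parental types, so the F1 was ts+ h / ts h+.
The recombinant classes are ts+ h+ and ts h: 23 + 26 = 49.
Recombination frequency = 49/247 = 0.1984 ≈ 19.8%, i.e. 19.8 m.u.

19.8 m.u.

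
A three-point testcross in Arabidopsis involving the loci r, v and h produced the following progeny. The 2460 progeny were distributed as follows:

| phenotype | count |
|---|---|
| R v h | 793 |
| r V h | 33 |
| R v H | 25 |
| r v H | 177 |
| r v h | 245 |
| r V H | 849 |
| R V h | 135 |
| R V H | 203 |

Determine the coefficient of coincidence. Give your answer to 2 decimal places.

The two most frequent reciprocal classes, r V H and R v h, are the parental types, so the F1 was r V H / R v h.
The two rarest classes, r V h and R v H, are the double crossovers. Comparing them with the parentals, only the h allele has switched, so h is the middle locus and the order is r – h – v.
r–h: (448 + 58)/2460 = 0.2057; h–v: (312 + 58)/2460 = 0.1504.
Expected DCO frequency = 0.2057 × 0.1504 ≈ 0.03094; observed = 58/2460 ≈ 0.02358.
Coefficient of coincidence = 0.02358/0.03094 ≈ 0.76.

0.76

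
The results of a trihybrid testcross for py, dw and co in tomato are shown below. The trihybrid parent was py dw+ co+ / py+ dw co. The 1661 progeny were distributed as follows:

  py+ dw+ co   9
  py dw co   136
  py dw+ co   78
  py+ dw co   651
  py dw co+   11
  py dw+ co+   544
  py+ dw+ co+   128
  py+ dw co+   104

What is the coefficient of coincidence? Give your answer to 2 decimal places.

0.58

The two rarest classes, py dw co+ and py+ dw+ co, are the double crossovers. Comparing them with the parentals, only the dw allele has switched, so dw is the middle locus and the order is co – dw – py.
co–dw: (182 + 20)/1661 = 0.1216; dw–py: (264 + 20)/1661 = 0.1710.
Expected DCO frequency = 0.1216 × 0.1710 ≈ 0.02079; observed = 20/1661 ≈ 0.01204.
Coefficient of coincidence = 0.01204/0.02079 ≈ 0.58.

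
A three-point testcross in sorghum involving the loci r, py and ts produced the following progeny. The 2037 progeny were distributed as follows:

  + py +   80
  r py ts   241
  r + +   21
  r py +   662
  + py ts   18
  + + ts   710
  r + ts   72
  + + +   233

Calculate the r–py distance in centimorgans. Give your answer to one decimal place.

The two most frequent reciprocal classes, + + ts and r py +, are the parental types, so the F1 was + + ts / r py +.
The two rarest classes, + py ts and r + +, are the double crossovers. Comparing them with the parentals, only the py allele has switched, so py is the middle locus and the order is ts – py – r.
Crossovers in the py–r interval produce the single-crossover classes r + ts and + py + (72 + 80 = 152) plus the double crossovers (39).
RF(py–r) = (152 + 39) / 2037 = 191/2037 = 0.0938 → 9.4 centimorgans.

9.4 centimorgans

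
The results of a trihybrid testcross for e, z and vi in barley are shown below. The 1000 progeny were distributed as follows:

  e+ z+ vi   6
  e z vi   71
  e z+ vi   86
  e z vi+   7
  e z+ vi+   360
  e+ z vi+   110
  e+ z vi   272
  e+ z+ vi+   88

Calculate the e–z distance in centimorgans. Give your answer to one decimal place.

The two most frequent reciprocal classes, e z+ vi+ and e+ z vi, are the parental types, so the F1 was e z+ vi+ / e+ z vi.
The two rarest classes, e z vi+ and e+ z+ vi, are the double crossovers. Comparing them with the parentals, only the z allele has switched, so z is the middle locus and the order is vi – z – e.
Crossovers in the z–e interval produce the single-crossover classes e+ z+ vi+ and e z vi (88 + 71 = 159) plus the double crossovers (13).
RF(z–e) = (159 + 13) / 1000 = 172/1000 = 0.1720 → 17.2 centimorgans.

17.2 centimorgans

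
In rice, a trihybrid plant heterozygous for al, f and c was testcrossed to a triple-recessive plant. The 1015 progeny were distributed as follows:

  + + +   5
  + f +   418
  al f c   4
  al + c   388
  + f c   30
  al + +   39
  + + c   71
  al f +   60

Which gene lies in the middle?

f

The two most frequent reciprocal classes, + f + and al + c, are the parental types, so the F1 was + f + / al + c.
The two rarest classes, + + + and al f c, are the double crossovers. Comparing them with the parentals, only the f allele has switched, so f is the middle locus and the order is al – f – c.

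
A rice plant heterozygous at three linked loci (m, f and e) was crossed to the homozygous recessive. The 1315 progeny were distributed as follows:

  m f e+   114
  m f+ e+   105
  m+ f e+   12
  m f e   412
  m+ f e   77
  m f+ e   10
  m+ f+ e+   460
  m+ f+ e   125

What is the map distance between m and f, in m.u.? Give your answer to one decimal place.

15.5 m.u.

The two most frequent reciprocal classes, m f e and m+ f+ e+, are the parental types, so the F1 was m f e / m+ f+ e+.
The two rarest classes, m f+ e and m+ f e+, are the double crossovers. Comparing them with the parentals, only the f allele has switched, so f is the middle locus and the order is m – f – e.
Crossovers in the m–f interval produce the single-crossover classes m+ f e and m f+ e+ (77 + 105 = 182) plus the double crossovers (22).
RF(m–f) = (182 + 22) / 1315 = 204/1315 = 0.1551 → 15.5 m.u.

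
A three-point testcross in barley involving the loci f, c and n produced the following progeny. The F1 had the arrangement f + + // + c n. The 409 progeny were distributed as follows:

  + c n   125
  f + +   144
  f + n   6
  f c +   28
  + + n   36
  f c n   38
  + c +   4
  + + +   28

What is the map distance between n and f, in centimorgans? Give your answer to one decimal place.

18.6 centimorgans

The two rarest classes, f + n and + c +, are the double crossovers. Comparing them with the parentals, only the n allele has switched, so n is the middle locus and the order is c – n – f.
Crossovers in the n–f interval produce the single-crossover classes + + + and f c n (28 + 38 = 66) plus the double crossovers (10).
RF(n–f) = (66 + 10) / 409 = 76/409 = 0.1858 → 18.6 centimorgans.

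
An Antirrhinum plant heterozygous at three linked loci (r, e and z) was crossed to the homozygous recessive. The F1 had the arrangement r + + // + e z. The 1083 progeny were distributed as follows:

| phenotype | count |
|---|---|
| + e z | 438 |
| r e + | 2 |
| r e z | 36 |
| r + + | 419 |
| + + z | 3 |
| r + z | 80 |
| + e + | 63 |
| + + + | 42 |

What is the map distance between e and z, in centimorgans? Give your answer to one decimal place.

The two rarest classes, r e + and + + z, are the double crossovers. Comparing them with the parentals, only the e allele has switched, so e is the middle locus and the order is r – e – z.
Crossovers in the e–z interval produce the single-crossover classes r + z and + e + (80 + 63 = 143) plus the double crossovers (5).
RF(e–z) = (143 + 5) / 1083 = 148/1083 = 0.1367 → 13.7 centimorgans.

13.7 centimorgans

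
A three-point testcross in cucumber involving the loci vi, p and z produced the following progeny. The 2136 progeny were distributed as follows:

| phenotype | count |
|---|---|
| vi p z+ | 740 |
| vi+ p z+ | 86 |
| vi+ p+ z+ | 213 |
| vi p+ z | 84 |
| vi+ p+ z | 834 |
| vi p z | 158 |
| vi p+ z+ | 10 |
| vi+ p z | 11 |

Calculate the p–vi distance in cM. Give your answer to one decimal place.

8.9 cM

The two most frequent reciprocal classes, vi p z+ and vi+ p+ z, are the parental types, so the F1 was vi p z+ / vi+ p+ z.
The two rarest classes, vi p+ z+ and vi+ p z, are the double crossovers. Comparing them with the parentals, only the p allele has switched, so p is the middle locus and the order is vi – p – z.
Crossovers in the vi–p interval produce the single-crossover classes vi+ p z+ and vi p+ z (86 + 84 = 170) plus the double crossovers (21).
RF(vi–p) = (170 + 21) / 2136 = 191/2136 = 0.0894 → 8.9 cM.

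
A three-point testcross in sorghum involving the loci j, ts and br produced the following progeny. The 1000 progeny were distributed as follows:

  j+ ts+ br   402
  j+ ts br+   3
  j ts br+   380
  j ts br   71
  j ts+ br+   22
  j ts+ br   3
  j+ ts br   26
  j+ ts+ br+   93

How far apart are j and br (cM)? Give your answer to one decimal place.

The two most frequent reciprocal classes, j ts br+ and j+ ts+ br, are the parental types, so the F1 was j ts br+ / j+ ts+ br.
The two rarest classes, j+ ts br+ and j ts+ br, are the double crossovers. Comparing them with the parentals, only the j allele has switched, so j is the middle locus and the order is ts – j – br.
Crossovers in the j–br interval produce the single-crossover classes j ts br and j+ ts+ br+ (71 + 93 = 164) plus the double crossovers (6).
RF(j–br) = (164 + 6) / 1000 = 170/1000 = 0.1700 → 17.0 cM.

17.0 cM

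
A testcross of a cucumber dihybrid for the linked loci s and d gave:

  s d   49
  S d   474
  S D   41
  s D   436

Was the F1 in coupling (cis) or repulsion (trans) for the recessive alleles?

trans

The two most frequent classes are S d (474) and s D (436); these are the parental (non-recombinant) types.
So the F1 carried S d on one chromosome and s D on the other — the recessive alleles are on opposite chromosomes (trans / repulsion).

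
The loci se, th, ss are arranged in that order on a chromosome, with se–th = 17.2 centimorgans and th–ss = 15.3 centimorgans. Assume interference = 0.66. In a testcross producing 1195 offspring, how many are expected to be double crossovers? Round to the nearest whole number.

11

Map distances give recombination frequencies of 0.172 and 0.153 for the two intervals.
With interference 0.66 (so coincidence = 0.34), expected double-crossover frequency = 0.172 × 0.153 × 0.34 = 0.00895.
Expected number = 0.00895 × 1195 = 10.69 ≈ 11.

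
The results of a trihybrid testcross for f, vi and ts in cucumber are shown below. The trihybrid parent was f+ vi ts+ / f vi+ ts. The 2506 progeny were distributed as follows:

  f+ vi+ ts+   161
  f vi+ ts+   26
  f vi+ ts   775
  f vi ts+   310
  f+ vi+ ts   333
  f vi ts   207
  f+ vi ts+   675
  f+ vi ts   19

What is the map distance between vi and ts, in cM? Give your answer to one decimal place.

16.5 cM

The two rarest classes, f+ vi ts and f vi+ ts+, are the double crossovers. Comparing them with the parentals, only the ts allele has switched, so ts is the middle locus and the order is f – ts – vi.
Crossovers in the ts–vi interval produce the single-crossover classes f+ vi+ ts+ and f vi ts (161 + 207 = 368) plus the double crossovers (45).
RF(ts–vi) = (368 + 45) / 2506 = 413/2506 = 0.1648 → 16.5 cM.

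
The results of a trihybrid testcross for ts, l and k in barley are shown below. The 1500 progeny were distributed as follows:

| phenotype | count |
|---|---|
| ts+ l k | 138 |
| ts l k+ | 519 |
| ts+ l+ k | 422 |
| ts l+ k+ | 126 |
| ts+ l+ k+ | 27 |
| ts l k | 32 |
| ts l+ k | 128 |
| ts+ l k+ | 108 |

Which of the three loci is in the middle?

k

The two most frequent reciprocal classes, ts l k+ and ts+ l+ k, are the parental types, so the F1 was ts l k+ / ts+ l+ k.
The two rarest classes, ts l k and ts+ l+ k+, are the double crossovers. Comparing them with the parentals, only the k allele has switched, so k is the middle locus and the order is ts – k – l.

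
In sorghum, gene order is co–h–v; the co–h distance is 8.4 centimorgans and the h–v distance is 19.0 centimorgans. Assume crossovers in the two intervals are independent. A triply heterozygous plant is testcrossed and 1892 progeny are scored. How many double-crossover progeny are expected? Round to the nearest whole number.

30

Map distances give recombination frequencies of 0.084 and 0.190 for the two intervals.
With no interference, expected double-crossover frequency = 0.084 × 0.190 = 0.01596.
Expected number = 0.01596 × 1892 = 30.20 ≈ 30.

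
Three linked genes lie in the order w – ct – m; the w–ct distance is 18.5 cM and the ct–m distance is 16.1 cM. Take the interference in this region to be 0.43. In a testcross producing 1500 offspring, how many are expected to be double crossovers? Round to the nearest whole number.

Map distances give recombination frequencies of 0.185 and 0.161 for the two intervals.
With interference 0.43 (so coincidence = 0.57), expected double-crossover frequency = 0.185 × 0.161 × 0.57 = 0.01698.
Expected number = 0.01698 × 1500 = 25.47 ≈ 25.

25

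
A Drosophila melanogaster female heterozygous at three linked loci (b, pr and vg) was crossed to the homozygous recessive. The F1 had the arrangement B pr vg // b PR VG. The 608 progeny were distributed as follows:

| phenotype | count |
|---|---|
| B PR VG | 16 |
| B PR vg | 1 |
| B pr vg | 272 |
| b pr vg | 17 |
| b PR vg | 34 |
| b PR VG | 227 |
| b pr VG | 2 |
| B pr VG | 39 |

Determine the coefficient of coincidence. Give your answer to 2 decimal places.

0.67

The two rarest classes, B PR vg and b pr VG, are the double crossovers. Comparing them with the parentals, only the pr allele has switched, so pr is the middle locus and the order is vg – pr – b.
vg–pr: (73 + 3)/608 = 0.1250; pr–b: (33 + 3)/608 = 0.0592.
Expected DCO frequency = 0.1250 × 0.0592 ≈ 0.00740; observed = 3/608 ≈ 0.00493.
Coefficient of coincidence = 0.00493/0.00740 ≈ 0.67.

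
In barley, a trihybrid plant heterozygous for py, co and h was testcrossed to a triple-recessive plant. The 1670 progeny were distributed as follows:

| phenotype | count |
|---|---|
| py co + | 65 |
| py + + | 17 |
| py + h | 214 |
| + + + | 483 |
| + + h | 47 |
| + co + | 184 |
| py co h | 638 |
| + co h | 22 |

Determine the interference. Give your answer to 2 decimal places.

0.01

The two most frequent reciprocal classes, py co h and + + +, are the parental types, so the F1 was py co h / + + +.
The two rarest classes, + co h and py + +, are the double crossovers. Comparing them with the parentals, only the py allele has switched, so py is the middle locus and the order is h – py – co.
h–py: (112 + 39)/1670 = 0.0904; py–co: (398 + 39)/1670 = 0.2617.
Expected DCO frequency = 0.0904 × 0.2617 ≈ 0.02366; observed = 39/1670 ≈ 0.02335.
Coefficient of coincidence = 0.02335/0.02366 ≈ 0.99; interference = 1 − 0.99 = 0.01.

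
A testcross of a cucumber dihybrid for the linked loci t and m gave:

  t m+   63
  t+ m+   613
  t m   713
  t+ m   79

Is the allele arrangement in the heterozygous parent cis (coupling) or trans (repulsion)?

The two most frequent classes are t+ m+ (613) and t m (713); these are the parental (non-recombinant) types.
So the F1 carried t+ m+ on one chromosome and t m on the other — the recessive alleles are on the same chromosome (cis / coupling).

cis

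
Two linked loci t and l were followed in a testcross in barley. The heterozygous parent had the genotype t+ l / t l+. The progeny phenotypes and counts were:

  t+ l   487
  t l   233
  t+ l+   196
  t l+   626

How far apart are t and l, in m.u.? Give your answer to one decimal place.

The recombinant classes are t+ l+ and t l: 196 + 233 = 429.
Recombination frequency = 429/1542 = 0.2782 ≈ 27.8%, i.e. 27.8 m.u.

27.8 m.u.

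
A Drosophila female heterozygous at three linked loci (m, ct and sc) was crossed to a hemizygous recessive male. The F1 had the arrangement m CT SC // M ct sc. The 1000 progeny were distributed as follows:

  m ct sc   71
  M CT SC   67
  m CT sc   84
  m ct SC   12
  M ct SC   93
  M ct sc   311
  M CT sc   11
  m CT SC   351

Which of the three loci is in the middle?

ct

The two rarest classes, m ct SC and M CT sc, are the double crossovers. Comparing them with the parentals, only the ct allele has switched, so ct is the middle locus and the order is m – ct – sc.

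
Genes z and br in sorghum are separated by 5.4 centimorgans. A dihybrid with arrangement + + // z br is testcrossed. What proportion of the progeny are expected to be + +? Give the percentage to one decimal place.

47.3%

A map distance of 5.4 centimorgans corresponds to a recombination frequency of 0.054.
The F1 is + + / z br, so + + is a parental gamete class with expected frequency (1 − r)/2 = 0.946/2 = 0.4730.
That is 0.4730 = 47.3% of the progeny.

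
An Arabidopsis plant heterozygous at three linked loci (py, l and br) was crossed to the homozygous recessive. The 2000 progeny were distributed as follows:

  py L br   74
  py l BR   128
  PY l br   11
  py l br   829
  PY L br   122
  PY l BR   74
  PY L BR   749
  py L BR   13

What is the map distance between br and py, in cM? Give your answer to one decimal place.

The two most frequent reciprocal classes, PY L BR and py l br, are the parental types, so the F1 was PY L BR / py l br.
The two rarest classes, py L BR and PY l br, are the double crossovers. Comparing them with the parentals, only the py allele has switched, so py is the middle locus and the order is l – py – br.
Crossovers in the py–br interval produce the single-crossover classes PY L br and py l BR (122 + 128 = 250) plus the double crossovers (24).
RF(py–br) = (250 + 24) / 2000 = 274/2000 = 0.1370 → 13.7 cM.

13.7 cM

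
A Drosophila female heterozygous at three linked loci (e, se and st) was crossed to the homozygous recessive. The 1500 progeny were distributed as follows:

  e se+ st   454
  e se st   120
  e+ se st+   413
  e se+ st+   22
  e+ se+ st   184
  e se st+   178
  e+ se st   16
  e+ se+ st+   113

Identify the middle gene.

st

The two most frequent reciprocal classes, e se+ st and e+ se st+, are the parental types, so the F1 was e se+ st / e+ se st+.
The two rarest classes, e se+ st+ and e+ se st, are the double crossovers. Comparing them with the parentals, only the st allele has switched, so st is the middle locus and the order is e – st – se.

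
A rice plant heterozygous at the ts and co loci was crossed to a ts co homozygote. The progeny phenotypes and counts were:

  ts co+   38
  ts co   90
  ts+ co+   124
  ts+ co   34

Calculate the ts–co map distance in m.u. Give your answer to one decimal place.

25.2 m.u.

The two most frequent classes, ts+ co+ (124) and ts co (90), are the parental types, so the F1 was ts+ co+ / ts co.
The recombinant classes are ts+ co and ts co+: 34 + 38 = 72.
Recombination frequency = 72/286 = 0.2517 ≈ 25.2%, i.e. 25.2 m.u.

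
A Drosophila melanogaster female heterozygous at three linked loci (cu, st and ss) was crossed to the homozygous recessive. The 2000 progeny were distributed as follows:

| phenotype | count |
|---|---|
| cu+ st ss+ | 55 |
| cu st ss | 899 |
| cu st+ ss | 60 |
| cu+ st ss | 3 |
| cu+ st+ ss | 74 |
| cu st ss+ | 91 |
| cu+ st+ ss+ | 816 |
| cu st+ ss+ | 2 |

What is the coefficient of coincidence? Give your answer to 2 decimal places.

0.49

The two most frequent reciprocal classes, cu st ss and cu+ st+ ss+, are the parental types, so the F1 was cu st ss / cu+ st+ ss+.
The two rarest classes, cu+ st ss and cu st+ ss+, are the double crossovers. Comparing them with the parentals, only the cu allele has switched, so cu is the middle locus and the order is st – cu – ss.
st–cu: (115 + 5)/2000 = 0.0600; cu–ss: (165 + 5)/2000 = 0.0850.
Expected DCO frequency = 0.0600 × 0.0850 ≈ 0.00510; observed = 5/2000 ≈ 0.00250.
Coefficient of coincidence = 0.00250/0.00510 ≈ 0.49.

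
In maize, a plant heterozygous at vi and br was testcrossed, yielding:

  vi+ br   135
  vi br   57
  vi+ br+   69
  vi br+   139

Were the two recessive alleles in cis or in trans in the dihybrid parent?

trans

The two most frequent classes are vi+ br (135) and vi br+ (139); these are the parental (non-recombinant) types.
So the F1 carried vi+ br on one chromosome and vi br+ on the other — the recessive alleles are on opposite chromosomes (trans / repulsion).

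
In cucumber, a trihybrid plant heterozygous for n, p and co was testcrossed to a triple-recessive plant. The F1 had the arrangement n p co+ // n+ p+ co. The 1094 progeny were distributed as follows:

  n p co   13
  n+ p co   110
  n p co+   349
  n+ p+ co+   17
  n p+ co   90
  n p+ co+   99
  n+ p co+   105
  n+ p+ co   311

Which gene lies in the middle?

The two rarest classes, n p co and n+ p+ co+, are the double crossovers. Comparing them with the parentals, only the co allele has switched, so co is the middle locus and the order is p – co – n.

co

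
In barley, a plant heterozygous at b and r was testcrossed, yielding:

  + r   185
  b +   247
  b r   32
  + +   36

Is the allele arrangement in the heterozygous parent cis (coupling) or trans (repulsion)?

trans

The two most frequent classes are + r (185) and b + (247); these are the parental (non-recombinant) types.
So the F1 carried + r on one chromosome and b + on the other — the recessive alleles are on opposite chromosomes (trans / repulsion).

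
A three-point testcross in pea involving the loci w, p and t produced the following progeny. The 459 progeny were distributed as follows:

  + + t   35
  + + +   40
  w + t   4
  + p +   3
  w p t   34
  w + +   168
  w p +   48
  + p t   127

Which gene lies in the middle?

t

The two most frequent reciprocal classes, w + + and + p t, are the parental types, so the F1 was w + + / + p t.
The two rarest classes, w + t and + p +, are the double crossovers. Comparing them with the parentals, only the t allele has switched, so t is the middle locus and the order is p – t – w.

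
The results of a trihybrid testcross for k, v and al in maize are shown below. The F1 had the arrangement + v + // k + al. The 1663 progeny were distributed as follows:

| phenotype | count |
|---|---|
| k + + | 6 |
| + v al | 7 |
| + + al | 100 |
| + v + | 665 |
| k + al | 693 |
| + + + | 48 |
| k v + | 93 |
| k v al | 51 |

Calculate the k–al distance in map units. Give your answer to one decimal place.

12.4 map units

The two rarest classes, + v al and k + +, are the double crossovers. Comparing them with the parentals, only the al allele has switched, so al is the middle locus and the order is k – al – v.
Crossovers in the k–al interval produce the single-crossover classes k v + and + + al (93 + 100 = 193) plus the double crossovers (13).
RF(k–al) = (193 + 13) / 1663 = 206/1663 = 0.1239 → 12.4 map units.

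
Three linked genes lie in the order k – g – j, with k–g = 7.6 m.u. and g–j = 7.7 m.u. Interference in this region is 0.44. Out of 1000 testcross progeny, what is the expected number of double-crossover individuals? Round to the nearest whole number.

3

Map distances give recombination frequencies of 0.076 and 0.077 for the two intervals.
With interference 0.44 (so coincidence = 0.56), expected double-crossover frequency = 0.076 × 0.077 × 0.56 = 0.00328.
Expected number = 0.00328 × 1000 = 3.28 ≈ 3.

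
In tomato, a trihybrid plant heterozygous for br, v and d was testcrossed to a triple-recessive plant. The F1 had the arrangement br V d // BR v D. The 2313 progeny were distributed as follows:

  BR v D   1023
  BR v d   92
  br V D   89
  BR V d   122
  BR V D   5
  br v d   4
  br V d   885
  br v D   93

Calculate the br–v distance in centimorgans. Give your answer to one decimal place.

The two rarest classes, br v d and BR V D, are the double crossovers. Comparing them with the parentals, only the v allele has switched, so v is the middle locus and the order is d – v – br.
Crossovers in the v–br interval produce the single-crossover classes BR V d and br v D (122 + 93 = 215) plus the double crossovers (9).
RF(v–br) = (215 + 9) / 2313 = 224/2313 = 0.0968 → 9.7 centimorgans.

9.7 centimorgans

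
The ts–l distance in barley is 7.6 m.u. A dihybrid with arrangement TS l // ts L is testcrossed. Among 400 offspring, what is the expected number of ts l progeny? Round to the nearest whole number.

A map distance of 7.6 m.u. corresponds to a recombination frequency of 0.076.
The F1 is TS l / ts L, so ts l is a recombinant gamete class with expected frequency r/2 = 0.076/2 = 0.0380.
Expected number = 0.0380 × 400 = 15.20 ≈ 15.

15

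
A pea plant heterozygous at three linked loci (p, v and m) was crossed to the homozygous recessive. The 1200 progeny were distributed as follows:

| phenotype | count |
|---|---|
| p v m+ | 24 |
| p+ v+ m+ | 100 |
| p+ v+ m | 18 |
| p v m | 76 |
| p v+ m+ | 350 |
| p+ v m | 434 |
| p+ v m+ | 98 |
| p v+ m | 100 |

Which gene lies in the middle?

v

The two most frequent reciprocal classes, p+ v m and p v+ m+, are the parental types, so the F1 was p+ v m / p v+ m+.
The two rarest classes, p+ v+ m and p v m+, are the double crossovers. Comparing them with the parentals, only the v allele has switched, so v is the middle locus and the order is p – v – m.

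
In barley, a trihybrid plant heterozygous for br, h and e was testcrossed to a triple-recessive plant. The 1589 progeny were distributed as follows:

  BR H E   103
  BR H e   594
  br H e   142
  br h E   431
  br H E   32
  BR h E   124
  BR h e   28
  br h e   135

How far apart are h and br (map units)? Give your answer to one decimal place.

The two most frequent reciprocal classes, br h E and BR H e, are the parental types, so the F1 was br h E / BR H e.
The two rarest classes, br H E and BR h e, are the double crossovers. Comparing them with the parentals, only the h allele has switched, so h is the middle locus and the order is br – h – e.
Crossovers in the br–h interval produce the single-crossover classes BR h E and br H e (124 + 142 = 266) plus the double crossovers (60).
RF(br–h) = (266 + 60) / 1589 = 326/1589 = 0.2052 → 20.5 map units.

20.5 map units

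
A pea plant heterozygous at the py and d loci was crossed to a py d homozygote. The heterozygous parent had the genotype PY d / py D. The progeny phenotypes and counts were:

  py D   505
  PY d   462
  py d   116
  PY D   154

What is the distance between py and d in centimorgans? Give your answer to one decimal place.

The recombinant classes are PY D and py d: 154 + 116 = 270.
Recombination frequency = 270/1237 = 0.2183 ≈ 21.8%, i.e. 21.8 centimorgans.

21.8 centimorgans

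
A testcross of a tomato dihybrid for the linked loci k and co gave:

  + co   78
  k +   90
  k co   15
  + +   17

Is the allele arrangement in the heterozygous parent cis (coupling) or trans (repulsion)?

trans

The two most frequent classes are + co (78) and k + (90); these are the parental (non-recombinant) types.
So the F1 carried + co on one chromosome and k + on the other — the recessive alleles are on opposite chromosomes (trans / repulsion).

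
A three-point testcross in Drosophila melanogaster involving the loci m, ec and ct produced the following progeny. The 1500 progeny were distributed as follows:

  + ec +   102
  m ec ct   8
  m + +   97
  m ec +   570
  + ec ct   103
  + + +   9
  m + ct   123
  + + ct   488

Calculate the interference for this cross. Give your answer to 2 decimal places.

0.51

The two most frequent reciprocal classes, m ec + and + + ct, are the parental types, so the F1 was m ec + / + + ct.
The two rarest classes, m ec ct and + + +, are the double crossovers. Comparing them with the parentals, only the ct allele has switched, so ct is the middle locus and the order is m – ct – ec.
m–ct: (225 + 17)/1500 = 0.1613; ct–ec: (200 + 17)/1500 = 0.1447.
Expected DCO frequency = 0.1613 × 0.1447 ≈ 0.02334; observed = 17/1500 ≈ 0.01133.
Coefficient of coincidence = 0.01133/0.02334 ≈ 0.49; interference = 1 − 0.49 = 0.51.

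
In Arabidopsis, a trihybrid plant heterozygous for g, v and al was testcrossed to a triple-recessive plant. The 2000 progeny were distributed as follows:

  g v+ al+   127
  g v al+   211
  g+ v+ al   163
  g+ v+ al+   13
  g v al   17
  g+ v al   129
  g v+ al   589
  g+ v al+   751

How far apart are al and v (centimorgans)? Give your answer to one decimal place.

14.3 centimorgans

The two most frequent reciprocal classes, g v+ al and g+ v al+, are the parental types, so the F1 was g v+ al / g+ v al+.
The two rarest classes, g v al and g+ v+ al+, are the double crossovers. Comparing them with the parentals, only the v allele has switched, so v is the middle locus and the order is g – v – al.
Crossovers in the v–al interval produce the single-crossover classes g v+ al+ and g+ v al (127 + 129 = 256) plus the double crossovers (30).
RF(v–al) = (256 + 30) / 2000 = 286/2000 = 0.1430 → 14.3 centimorgans.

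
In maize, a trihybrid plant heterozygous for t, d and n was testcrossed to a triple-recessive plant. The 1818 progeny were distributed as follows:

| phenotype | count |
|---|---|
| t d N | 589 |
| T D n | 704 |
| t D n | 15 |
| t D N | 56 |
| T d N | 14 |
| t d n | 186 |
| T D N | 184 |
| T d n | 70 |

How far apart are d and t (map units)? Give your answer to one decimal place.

8.5 map units

The two most frequent reciprocal classes, t d N and T D n, are the parental types, so the F1 was t d N / T D n.
The two rarest classes, T d N and t D n, are the double crossovers. Comparing them with the parentals, only the t allele has switched, so t is the middle locus and the order is n – t – d.
Crossovers in the t–d interval produce the single-crossover classes t D N and T d n (56 + 70 = 126) plus the double crossovers (29).
RF(t–d) = (126 + 29) / 1818 = 155/1818 = 0.0853 → 8.5 map units.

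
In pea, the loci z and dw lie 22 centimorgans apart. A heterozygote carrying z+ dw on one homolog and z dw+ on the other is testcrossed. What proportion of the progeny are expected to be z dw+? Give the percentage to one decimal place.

39.0%

A map distance of 22 centimorgans corresponds to a recombination frequency of 0.220.
The F1 is z+ dw / z dw+, so z dw+ is a parental gamete class with expected frequency (1 − r)/2 = 0.780/2 = 0.3900.
That is 0.3900 = 39.0% of the progeny.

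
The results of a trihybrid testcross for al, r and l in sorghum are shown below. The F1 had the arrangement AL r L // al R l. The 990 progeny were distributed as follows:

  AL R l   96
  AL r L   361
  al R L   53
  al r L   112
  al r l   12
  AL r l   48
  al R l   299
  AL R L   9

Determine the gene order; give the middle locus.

r

The two rarest classes, AL R L and al r l, are the double crossovers. Comparing them with the parentals, only the r allele has switched, so r is the middle locus and the order is l – r – al.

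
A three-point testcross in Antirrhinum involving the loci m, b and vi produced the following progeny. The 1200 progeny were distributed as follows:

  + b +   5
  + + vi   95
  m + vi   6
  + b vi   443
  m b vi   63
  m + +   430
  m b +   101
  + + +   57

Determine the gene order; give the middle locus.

vi

The two most frequent reciprocal classes, m + + and + b vi, are the parental types, so the F1 was m + + / + b vi.
The two rarest classes, m + vi and + b +, are the double crossovers. Comparing them with the parentals, only the vi allele has switched, so vi is the middle locus and the order is m – vi – b.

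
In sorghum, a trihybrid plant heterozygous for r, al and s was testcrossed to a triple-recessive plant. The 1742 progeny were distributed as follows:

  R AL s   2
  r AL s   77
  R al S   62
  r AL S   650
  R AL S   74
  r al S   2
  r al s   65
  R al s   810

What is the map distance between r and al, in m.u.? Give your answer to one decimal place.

The two most frequent reciprocal classes, r AL S and R al s, are the parental types, so the F1 was r AL S / R al s.
The two rarest classes, r al S and R AL s, are the double crossovers. Comparing them with the parentals, only the al allele has switched, so al is the middle locus and the order is s – al – r.
Crossovers in the al–r interval produce the single-crossover classes R AL S and r al s (74 + 65 = 139) plus the double crossovers (4).
RF(al–r) = (139 + 4) / 1742 = 143/1742 = 0.0821 → 8.2 m.u.

8.2 m.u.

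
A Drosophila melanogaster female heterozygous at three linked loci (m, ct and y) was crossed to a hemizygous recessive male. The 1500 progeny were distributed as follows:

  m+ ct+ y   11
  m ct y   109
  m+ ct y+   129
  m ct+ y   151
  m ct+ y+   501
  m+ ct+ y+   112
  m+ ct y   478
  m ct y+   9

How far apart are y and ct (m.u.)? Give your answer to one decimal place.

20.0 m.u.

The two most frequent reciprocal classes, m ct+ y+ and m+ ct y, are the parental types, so the F1 was m ct+ y+ / m+ ct y.
The two rarest classes, m ct y+ and m+ ct+ y, are the double crossovers. Comparing them with the parentals, only the ct allele has switched, so ct is the middle locus and the order is y – ct – m.
Crossovers in the y–ct interval produce the single-crossover classes m ct+ y and m+ ct y+ (151 + 129 = 280) plus the double crossovers (20).
RF(y–ct) = (280 + 20) / 1500 = 300/1500 = 0.2000 → 20.0 m.u.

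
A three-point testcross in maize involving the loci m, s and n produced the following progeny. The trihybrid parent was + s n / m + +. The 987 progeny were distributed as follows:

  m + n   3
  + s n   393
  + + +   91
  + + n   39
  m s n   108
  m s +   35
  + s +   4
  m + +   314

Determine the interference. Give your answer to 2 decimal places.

The two rarest classes, + s + and m + n, are the double crossovers. Comparing them with the parentals, only the n allele has switched, so n is the middle locus and the order is s – n – m.
s–n: (74 + 7)/987 = 0.0821; n–m: (199 + 7)/987 = 0.2087.
Expected DCO frequency = 0.0821 × 0.2087 ≈ 0.01713; observed = 7/987 ≈ 0.00709.
Coefficient of coincidence = 0.00709/0.01713 ≈ 0.41; interference = 1 − 0.41 = 0.59.

0.59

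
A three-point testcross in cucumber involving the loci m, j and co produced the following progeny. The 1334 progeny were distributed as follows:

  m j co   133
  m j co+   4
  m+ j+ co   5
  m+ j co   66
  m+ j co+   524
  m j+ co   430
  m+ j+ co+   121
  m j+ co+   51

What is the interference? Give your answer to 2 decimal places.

The two most frequent reciprocal classes, m+ j co+ and m j+ co, are the parental types, so the F1 was m+ j co+ / m j+ co.
The two rarest classes, m j co+ and m+ j+ co, are the double crossovers. Comparing them with the parentals, only the m allele has switched, so m is the middle locus and the order is co – m – j.
co–m: (117 + 9)/1334 = 0.0945; m–j: (254 + 9)/1334 = 0.1972.
Expected DCO frequency = 0.0945 × 0.1972 ≈ 0.01864; observed = 9/1334 ≈ 0.00675.
Coefficient of coincidence = 0.00675/0.01864 ≈ 0.36; interference = 1 − 0.36 = 0.64.

0.64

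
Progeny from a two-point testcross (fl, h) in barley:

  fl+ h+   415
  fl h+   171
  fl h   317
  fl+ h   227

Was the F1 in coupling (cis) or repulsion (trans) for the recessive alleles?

cis

The two most frequent classes are fl+ h+ (415) and fl h (317); these are the parental (non-recombinant) types.
So the F1 carried fl+ h+ on one chromosome and fl h on the other — the recessive alleles are on the same chromosome (cis / coupling).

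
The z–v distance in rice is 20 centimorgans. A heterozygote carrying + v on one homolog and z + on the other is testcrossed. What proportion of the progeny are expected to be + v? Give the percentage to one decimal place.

40.0%

A map distance of 20 centimorgans corresponds to a recombination frequency of 0.200.
The F1 is + v / z +, so + v is a parental gamete class with expected frequency (1 − r)/2 = 0.800/2 = 0.4000.
That is 0.4000 = 40.0% of the progeny.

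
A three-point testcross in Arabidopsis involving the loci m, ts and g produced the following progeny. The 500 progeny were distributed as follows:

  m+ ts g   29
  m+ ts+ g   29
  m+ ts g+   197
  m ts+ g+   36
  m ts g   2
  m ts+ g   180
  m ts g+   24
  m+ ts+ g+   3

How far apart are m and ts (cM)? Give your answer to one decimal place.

The two most frequent reciprocal classes, m ts+ g and m+ ts g+, are the parental types, so the F1 was m ts+ g / m+ ts g+.
The two rarest classes, m ts g and m+ ts+ g+, are the double crossovers. Comparing them with the parentals, only the ts allele has switched, so ts is the middle locus and the order is m – ts – g.
Crossovers in the m–ts interval produce the single-crossover classes m+ ts+ g and m ts g+ (29 + 24 = 53) plus the double crossovers (5).
RF(m–ts) = (53 + 5) / 500 = 58/500 = 0.1160 → 11.6 cM.

11.6 cM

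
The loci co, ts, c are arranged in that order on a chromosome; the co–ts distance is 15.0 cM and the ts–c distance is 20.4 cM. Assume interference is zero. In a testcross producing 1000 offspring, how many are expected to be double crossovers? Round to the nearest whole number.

Map distances give recombination frequencies of 0.150 and 0.204 for the two intervals.
With no interference, expected double-crossover frequency = 0.150 × 0.204 = 0.03060.
Expected number = 0.03060 × 1000 = 30.60 ≈ 31.

31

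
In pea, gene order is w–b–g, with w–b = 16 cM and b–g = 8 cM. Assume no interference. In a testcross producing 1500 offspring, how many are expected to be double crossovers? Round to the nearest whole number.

Map distances give recombination frequencies of 0.160 and 0.080 for the two intervals.
With no interference, expected double-crossover frequency = 0.160 × 0.080 = 0.01280.
Expected number = 0.01280 × 1500 = 19.20 ≈ 19.

19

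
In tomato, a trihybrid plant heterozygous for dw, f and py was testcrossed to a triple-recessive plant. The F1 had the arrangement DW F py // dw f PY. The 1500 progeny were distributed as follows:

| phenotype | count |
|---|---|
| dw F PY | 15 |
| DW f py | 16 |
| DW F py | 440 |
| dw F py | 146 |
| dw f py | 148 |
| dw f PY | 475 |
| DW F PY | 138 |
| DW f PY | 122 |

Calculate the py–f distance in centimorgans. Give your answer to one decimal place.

The two rarest classes, DW f py and dw F PY, are the double crossovers. Comparing them with the parentals, only the f allele has switched, so f is the middle locus and the order is dw – f – py.
Crossovers in the f–py interval produce the single-crossover classes DW F PY and dw f py (138 + 148 = 286) plus the double crossovers (31).
RF(f–py) = (286 + 31) / 1500 = 317/1500 = 0.2113 → 21.1 centimorgans.

21.1 centimorgans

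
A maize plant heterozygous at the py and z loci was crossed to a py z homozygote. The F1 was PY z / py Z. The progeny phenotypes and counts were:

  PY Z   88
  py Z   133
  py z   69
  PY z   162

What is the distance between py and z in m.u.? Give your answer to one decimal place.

34.7 m.u.

The recombinant classes are PY Z and py z: 88 + 69 = 157.
Recombination frequency = 157/452 = 0.3473 ≈ 34.7%, i.e. 34.7 m.u.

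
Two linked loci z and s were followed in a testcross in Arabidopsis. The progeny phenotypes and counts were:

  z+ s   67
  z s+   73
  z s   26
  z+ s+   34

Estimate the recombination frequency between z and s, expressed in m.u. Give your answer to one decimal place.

The two most frequent classes, z+ s (67) and z s+ (73), are the parental types, so the F1 was z+ s / z s+.
The recombinant classes are z+ s+ and z s: 34 + 26 = 60.
Recombination frequency = 60/200 = 0.3000 ≈ 30.0%, i.e. 30.0 m.u.

30.0 m.u.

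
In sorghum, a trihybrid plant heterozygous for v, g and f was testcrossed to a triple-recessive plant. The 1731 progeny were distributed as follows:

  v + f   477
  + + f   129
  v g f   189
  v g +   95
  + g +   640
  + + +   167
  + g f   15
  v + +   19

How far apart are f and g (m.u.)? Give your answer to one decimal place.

The two most frequent reciprocal classes, + g + and v + f, are the parental types, so the F1 was + g + / v + f.
The two rarest classes, + g f and v + +, are the double crossovers. Comparing them with the parentals, only the f allele has switched, so f is the middle locus and the order is g – f – v.
Crossovers in the g–f interval produce the single-crossover classes + + + and v g f (167 + 189 = 356) plus the double crossovers (34).
RF(g–f) = (356 + 34) / 1731 = 390/1731 = 0.2253 → 22.5 m.u.

22.5 m.u.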